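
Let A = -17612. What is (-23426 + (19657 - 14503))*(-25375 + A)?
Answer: 785458464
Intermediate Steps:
(-23426 + (19657 - 14503))*(-25375 + A) = (-23426 + (19657 - 14503))*(-25375 - 17612) = (-23426 + 5154)*(-42987) = -18272*(-42987) = 785458464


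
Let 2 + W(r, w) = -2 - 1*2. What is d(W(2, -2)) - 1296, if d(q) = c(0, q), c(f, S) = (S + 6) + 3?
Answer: -1293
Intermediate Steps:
c(f, S) = 9 + S (c(f, S) = (6 + S) + 3 = 9 + S)
W(r, w) = -6 (W(r, w) = -2 + (-2 - 1*2) = -2 + (-2 - 2) = -2 - 4 = -6)
d(q) = 9 + q
d(W(2, -2)) - 1296 = (9 - 6) - 1296 = 3 - 1296 = -1293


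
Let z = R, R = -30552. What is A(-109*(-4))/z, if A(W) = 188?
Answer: -47/7638 ≈ -0.0061534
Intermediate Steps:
z = -30552
A(-109*(-4))/z = 188/(-30552) = 188*(-1/30552) = -47/7638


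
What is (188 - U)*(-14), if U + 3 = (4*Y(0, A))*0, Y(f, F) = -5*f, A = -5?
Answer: -2674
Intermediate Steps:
U = -3 (U = -3 + (4*(-5*0))*0 = -3 + (4*0)*0 = -3 + 0*0 = -3 + 0 = -3)
(188 - U)*(-14) = (188 - 1*(-3))*(-14) = (188 + 3)*(-14) = 191*(-14) = -2674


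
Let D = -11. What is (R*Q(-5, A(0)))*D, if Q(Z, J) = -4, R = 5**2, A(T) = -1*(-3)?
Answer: 1100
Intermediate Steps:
A(T) = 3
R = 25
(R*Q(-5, A(0)))*D = (25*(-4))*(-11) = -100*(-11) = 1100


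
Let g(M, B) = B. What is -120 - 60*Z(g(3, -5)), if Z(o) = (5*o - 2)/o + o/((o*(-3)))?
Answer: -424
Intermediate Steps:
Z(o) = -⅓ + (-2 + 5*o)/o (Z(o) = (-2 + 5*o)/o + o/((-3*o)) = (-2 + 5*o)/o + o*(-1/(3*o)) = (-2 + 5*o)/o - ⅓ = -⅓ + (-2 + 5*o)/o)
-120 - 60*Z(g(3, -5)) = -120 - 60*(14/3 - 2/(-5)) = -120 - 60*(14/3 - 2*(-⅕)) = -120 - 60*(14/3 + ⅖) = -120 - 60*76/15 = -120 - 304 = -424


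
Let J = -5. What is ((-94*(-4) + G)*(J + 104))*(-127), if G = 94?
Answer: -5909310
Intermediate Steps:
((-94*(-4) + G)*(J + 104))*(-127) = ((-94*(-4) + 94)*(-5 + 104))*(-127) = ((376 + 94)*99)*(-127) = (470*99)*(-127) = 46530*(-127) = -5909310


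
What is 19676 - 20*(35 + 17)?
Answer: 18636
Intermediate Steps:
19676 - 20*(35 + 17) = 19676 - 20*52 = 19676 - 1*1040 = 19676 - 1040 = 18636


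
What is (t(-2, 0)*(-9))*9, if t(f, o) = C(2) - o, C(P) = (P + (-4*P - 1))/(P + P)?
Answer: 567/4 ≈ 141.75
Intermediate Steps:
C(P) = (-1 - 3*P)/(2*P) (C(P) = (P + (-1 - 4*P))/((2*P)) = (-1 - 3*P)*(1/(2*P)) = (-1 - 3*P)/(2*P))
t(f, o) = -7/4 - o (t(f, o) = (½)*(-1 - 3*2)/2 - o = (½)*(½)*(-1 - 6) - o = (½)*(½)*(-7) - o = -7/4 - o)
(t(-2, 0)*(-9))*9 = ((-7/4 - 1*0)*(-9))*9 = ((-7/4 + 0)*(-9))*9 = -7/4*(-9)*9 = (63/4)*9 = 567/4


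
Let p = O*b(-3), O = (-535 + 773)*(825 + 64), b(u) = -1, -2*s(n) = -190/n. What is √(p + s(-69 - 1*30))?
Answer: 53*I*√82027/33 ≈ 459.98*I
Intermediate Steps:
s(n) = 95/n (s(n) = -(-95)/n = 95/n)
O = 211582 (O = 238*889 = 211582)
p = -211582 (p = 211582*(-1) = -211582)
√(p + s(-69 - 1*30)) = √(-211582 + 95/(-69 - 1*30)) = √(-211582 + 95/(-69 - 30)) = √(-211582 + 95/(-99)) = √(-211582 + 95*(-1/99)) = √(-211582 - 95/99) = √(-20946713/99) = 53*I*√82027/33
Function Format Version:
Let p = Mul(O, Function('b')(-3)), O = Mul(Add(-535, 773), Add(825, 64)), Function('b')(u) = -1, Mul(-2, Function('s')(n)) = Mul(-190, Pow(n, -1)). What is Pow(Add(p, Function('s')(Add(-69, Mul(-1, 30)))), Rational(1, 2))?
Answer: Mul(Rational(53, 33), I, Pow(82027, Rational(1, 2))) ≈ Mul(459.98, I)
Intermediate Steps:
Function('s')(n) = Mul(95, Pow(n, -1)) (Function('s')(n) = Mul(Rational(-1, 2), Mul(-190, Pow(n, -1))) = Mul(95, Pow(n, -1)))
O = 211582 (O = Mul(238, 889) = 211582)
p = -211582 (p = Mul(211582, -1) = -211582)
Pow(Add(p, Function('s')(Add(-69, Mul(-1, 30)))), Rational(1, 2)) = Pow(Add(-211582, Mul(95, Pow(Add(-69, Mul(-1, 30)), -1))), Rational(1, 2)) = Pow(Add(-211582, Mul(95, Pow(Add(-69, -30), -1))), Rational(1, 2)) = Pow(Add(-211582, Mul(95, Pow(-99, -1))), Rational(1, 2)) = Pow(Add(-211582, Mul(95, Rational(-1, 99))), Rational(1, 2)) = Pow(Add(-211582, Rational(-95, 99)), Rational(1, 2)) = Pow(Rational(-20946713, 99), Rational(1, 2)) = Mul(Rational(53, 33), I, Pow(82027, Rational(1, 2)))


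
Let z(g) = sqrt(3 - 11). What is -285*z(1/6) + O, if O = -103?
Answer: -103 - 570*I*sqrt(2) ≈ -103.0 - 806.1*I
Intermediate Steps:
z(g) = 2*I*sqrt(2) (z(g) = sqrt(-8) = 2*I*sqrt(2))
-285*z(1/6) + O = -570*I*sqrt(2) - 103 = -103 - 570*I*sqrt(2)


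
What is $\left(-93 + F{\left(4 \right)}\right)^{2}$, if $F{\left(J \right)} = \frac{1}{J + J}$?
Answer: $\frac{552049}{64} \approx 8625.8$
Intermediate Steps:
$F{\left(J \right)} = \frac{1}{2 J}$
$\left(-93 + F{\left(4 \right)}\right)^{2} = \left(-93 + \frac{1}{2 \cdot 4}\right)^{2} = \left(-93 + \frac{1}{2} \cdot \frac{1}{4}\right)^{2} = \left(-93 + \frac{1}{8}\right)^{2} = \left(- \frac{743}{8}\right)^{2} = \frac{552049}{64}$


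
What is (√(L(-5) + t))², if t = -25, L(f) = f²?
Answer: 0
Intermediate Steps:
(√(L(-5) + t))² = (√((-5)² - 25))² = (√(25 - 25))² = (√0)² = 0² = 0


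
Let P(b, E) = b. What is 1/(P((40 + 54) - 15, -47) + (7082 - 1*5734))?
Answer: 1/1427 ≈ 0.00070077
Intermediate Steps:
1/(P((40 + 54) - 15, -47) + (7082 - 1*5734)) = 1/(((40 + 54) - 15) + (7082 - 1*5734)) = 1/((94 - 15) + (7082 - 5734)) = 1/(79 + 1348) = 1/1427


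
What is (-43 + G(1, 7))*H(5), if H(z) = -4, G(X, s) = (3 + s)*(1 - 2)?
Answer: 212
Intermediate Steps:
G(X, s) = -3 - s (G(X, s) = (3 + s)*(-1) = -3 - s)
(-43 + G(1, 7))*H(5) = (-43 + (-3 - 1*7))*(-4) = (-43 + (-3 - 7))*(-4) = (-43 - 10)*(-4) = -53*(-4) = 212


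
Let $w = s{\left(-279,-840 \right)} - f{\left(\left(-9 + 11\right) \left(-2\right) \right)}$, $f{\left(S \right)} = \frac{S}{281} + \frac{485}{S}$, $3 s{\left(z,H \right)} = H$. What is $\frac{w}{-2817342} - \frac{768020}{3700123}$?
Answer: $- \frac{810474310315541}{3905717137588728} \approx -0.20751$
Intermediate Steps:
$s{\left(z,H \right)} = \frac{H}{3}$
$f{\left(S \right)} = \frac{485}{S} + \frac{S}{281}$ ($f{\left(S \right)} = S \frac{1}{281} + \frac{485}{S} = \frac{S}{281} + \frac{485}{S} = \frac{485}{S} + \frac{S}{281}$)
$w = - \frac{178419}{1124}$ ($w = \frac{1}{3} \left(-840\right) - \left(\frac{485}{\left(-9 + 11\right) \left(-2\right)} + \frac{\left(-9 + 11\right) \left(-2\right)}{281}\right) = -280 - \left(\frac{485}{2 \left(-2\right)} + \frac{2 \left(-2\right)}{281}\right) = -280 - \left(\frac{485}{-4} + \frac{1}{281} \left(-4\right)\right) = -280 - \left(485 \left(- \frac{1}{4}\right) - \frac{4}{281}\right) = -280 - \left(- \frac{485}{4} - \frac{4}{281}\right) = -280 - - \frac{136301}{1124} = -280 + \frac{136301}{1124} = - \frac{178419}{1124} \approx -158.74$)
$\frac{w}{-2817342} - \frac{768020}{3700123} = - \frac{178419}{1124 \left(-2817342\right)} - \frac{768020}{3700123} = \left(- \frac{178419}{1124}\right) \left(- \frac{1}{2817342}\right) - \frac{768020}{3700123} = \frac{59473}{1055564136} - \frac{768020}{3700123} = - \frac{810474310315541}{3905717137588728}$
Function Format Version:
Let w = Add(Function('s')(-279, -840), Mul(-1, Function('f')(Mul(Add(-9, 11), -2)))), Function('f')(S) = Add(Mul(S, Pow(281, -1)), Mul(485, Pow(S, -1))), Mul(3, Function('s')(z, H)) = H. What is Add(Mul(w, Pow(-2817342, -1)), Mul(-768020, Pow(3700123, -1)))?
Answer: Rational(-810474310315541, 3905717137588728) ≈ -0.20751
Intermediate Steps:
Function('s')(z, H) = Mul(Rational(1, 3), H)
Function('f')(S) = Add(Mul(485, Pow(S, -1)), Mul(Rational(1, 281), S)) (Function('f')(S) = Add(Mul(S, Rational(1, 281)), Mul(485, Pow(S, -1))) = Add(Mul(Rational(1, 281), S), Mul(485, Pow(S, -1))) = Add(Mul(485, Pow(S, -1)), Mul(Rational(1, 281), S)))
w = Rational(-178419, 1124) (w = Add(Mul(Rational(1, 3), -840), Mul(-1, Add(Mul(485, Pow(Mul(Add(-9, 11), -2), -1)), Mul(Rational(1, 281), Mul(Add(-9, 11), -2))))) = Add(-280, Mul(-1, Add(Mul(485, Pow(Mul(2, -2), -1)), Mul(Rational(1, 281), Mul(2, -2))))) = Add(-280, Mul(-1, Add(Mul(485, Pow(-4, -1)), Mul(Rational(1, 281), -4)))) = Add(-280, Mul(-1, Add(Mul(485, Rational(-1, 4)), Rational(-4, 281)))) = Add(-280, Mul(-1, Add(Rational(-485, 4), Rational(-4, 281)))) = Add(-280, Mul(-1, Rational(-136301, 1124))) = Add(-280, Rational(136301, 1124)) = Rational(-178419, 1124) ≈ -158.74)
Add(Mul(w, Pow(-2817342, -1)), Mul(-768020, Pow(3700123, -1))) = Add(Mul(Rational(-178419, 1124), Pow(-2817342, -1)), Mul(-768020, Pow(3700123, -1))) = Add(Mul(Rational(-178419, 1124), Rational(-1, 2817342)), Mul(-768020, Rational(1, 3700123))) = Add(Rational(59473, 1055564136), Rational(-768020, 3700123)) = Rational(-810474310315541, 3905717137588728)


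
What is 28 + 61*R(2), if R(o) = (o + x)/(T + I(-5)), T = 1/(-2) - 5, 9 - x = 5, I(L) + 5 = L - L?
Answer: -48/7 ≈ -6.8571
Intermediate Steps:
I(L) = -5 (I(L) = -5 + (L - L) = -5 + 0 = -5)
x = 4 (x = 9 - 1*5 = 9 - 5 = 4)
T = -11/2 (T = -1/2 - 5 = -11/2 ≈ -5.5000)
R(o) = -8/21 - 2*o/21 (R(o) = (o + 4)/(-11/2 - 5) = (4 + o)/(-21/2) = (4 + o)*(-2/21) = -8/21 - 2*o/21)
28 + 61*R(2) = 28 + 61*(-8/21 - 2/21*2) = 28 + 61*(-8/21 - 4/21) = 28 + 61*(-4/7) = 28 - 244/7 = -48/7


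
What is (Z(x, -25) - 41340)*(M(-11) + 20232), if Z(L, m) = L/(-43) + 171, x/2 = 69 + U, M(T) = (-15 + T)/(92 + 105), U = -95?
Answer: -7055506980770/8471 ≈ -8.3290e+8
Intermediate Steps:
M(T) = -15/197 + T/197 (M(T) = (-15 + T)/197 = (-15 + T)*(1/197) = -15/197 + T/197)
x = -52 (x = 2*(69 - 95) = 2*(-26) = -52)
Z(L, m) = 171 - L/43 (Z(L, m) = -L/43 + 171 = 171 - L/43)
(Z(x, -25) - 41340)*(M(-11) + 20232) = ((171 - 1/43*(-52)) - 41340)*((-15/197 + (1/197)*(-11)) + 20232) = ((171 + 52/43) - 41340)*((-15/197 - 11/197) + 20232) = (7405/43 - 41340)*(-26/197 + 20232) = -1770215/43*3985678/197 = -7055506980770/8471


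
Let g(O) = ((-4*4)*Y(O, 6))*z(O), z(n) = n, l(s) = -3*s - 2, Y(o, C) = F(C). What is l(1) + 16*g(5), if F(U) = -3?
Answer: 3835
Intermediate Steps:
Y(o, C) = -3
l(s) = -2 - 3*s
g(O) = 48*O (g(O) = (-4*4*(-3))*O = (-16*(-3))*O = 48*O)
l(1) + 16*g(5) = (-2 - 3*1) + 16*(48*5) = (-2 - 3) + 16*240 = -5 + 3840 = 3835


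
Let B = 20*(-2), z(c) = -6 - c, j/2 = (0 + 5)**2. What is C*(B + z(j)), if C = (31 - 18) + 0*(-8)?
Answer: -1248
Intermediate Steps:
j = 50 (j = 2*(0 + 5)**2 = 2*5**2 = 2*25 = 50)
C = 13 (C = 13 + 0 = 13)
B = -40
C*(B + z(j)) = 13*(-40 + (-6 - 1*50)) = 13*(-40 + (-6 - 50)) = 13*(-40 - 56) = 13*(-96) = -1248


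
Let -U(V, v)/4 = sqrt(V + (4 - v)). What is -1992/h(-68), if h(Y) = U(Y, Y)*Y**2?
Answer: 249/4624 ≈ 0.053849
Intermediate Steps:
U(V, v) = -4*sqrt(4 + V - v) (U(V, v) = -4*sqrt(V + (4 - v)) = -4*sqrt(4 + V - v))
h(Y) = -8*Y**2 (h(Y) = (-4*sqrt(4 + Y - Y))*Y**2 = (-4*sqrt(4))*Y**2 = (-4*2)*Y**2 = -8*Y**2)
-1992/h(-68) = -1992/((-8*(-68)**2)) = -1992/((-8*4624)) = -1992/(-36992) = -1992*(-1/36992) = 249/4624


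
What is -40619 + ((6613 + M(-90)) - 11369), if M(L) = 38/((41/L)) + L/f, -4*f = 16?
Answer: -3725745/82 ≈ -45436.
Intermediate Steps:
f = -4 (f = -1/4*16 = -4)
M(L) = 111*L/164 (M(L) = 38/((41/L)) + L/(-4) = 38*(L/41) + L*(-1/4) = 38*L/41 - L/4 = 111*L/164)
-40619 + ((6613 + M(-90)) - 11369) = -40619 + ((6613 + (111/164)*(-90)) - 11369) = -40619 + ((6613 - 4995/82) - 11369) = -40619 + (537271/82 - 11369) = -40619 - 394987/82 = -3725745/82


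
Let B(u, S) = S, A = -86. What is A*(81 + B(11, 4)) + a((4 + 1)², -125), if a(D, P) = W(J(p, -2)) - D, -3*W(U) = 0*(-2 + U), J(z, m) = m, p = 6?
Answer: -7335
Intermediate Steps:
W(U) = 0 (W(U) = -0*(-2 + U) = -⅓*0 = 0)
a(D, P) = -D (a(D, P) = 0 - D = -D)
A*(81 + B(11, 4)) + a((4 + 1)², -125) = -86*(81 + 4) - (4 + 1)² = -86*85 - 1*5² = -7310 - 1*25 = -7310 - 25 = -7335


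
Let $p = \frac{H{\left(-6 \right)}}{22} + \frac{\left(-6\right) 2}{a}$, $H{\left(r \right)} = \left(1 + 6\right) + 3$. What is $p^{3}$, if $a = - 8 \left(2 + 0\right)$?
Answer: $\frac{148877}{85184} \approx 1.7477$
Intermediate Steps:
$H{\left(r \right)} = 10$ ($H{\left(r \right)} = 7 + 3 = 10$)
$a = -16$ ($a = \left(-8\right) 2 = -16$)
$p = \frac{53}{44}$ ($p = \frac{10}{22} + \frac{\left(-6\right) 2}{-16} = 10 \cdot \frac{1}{22} - - \frac{3}{4} = \frac{5}{11} + \frac{3}{4} = \frac{53}{44} \approx 1.2045$)
$p^{3} = \left(\frac{53}{44}\right)^{3} = \frac{148877}{85184}$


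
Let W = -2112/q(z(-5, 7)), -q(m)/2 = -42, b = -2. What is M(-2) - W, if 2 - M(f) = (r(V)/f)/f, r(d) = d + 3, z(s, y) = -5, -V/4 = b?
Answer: 683/28 ≈ 24.393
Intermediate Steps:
V = 8 (V = -4*(-2) = 8)
q(m) = 84 (q(m) = -2*(-42) = 84)
r(d) = 3 + d
M(f) = 2 - 11/f² (M(f) = 2 - (3 + 8)/f/f = 2 - 11/f/f = 2 - 11/f²)
W = -176/7 (W = -2112/84 = -2112*1/84 = -176/7 ≈ -25.143)
M(-2) - W = (2 - 11/(-2)²) - 1*(-176/7) = (2 - 11*¼) + 176/7 = (2 - 11/4) + 176/7 = -¾ + 176/7 = 683/28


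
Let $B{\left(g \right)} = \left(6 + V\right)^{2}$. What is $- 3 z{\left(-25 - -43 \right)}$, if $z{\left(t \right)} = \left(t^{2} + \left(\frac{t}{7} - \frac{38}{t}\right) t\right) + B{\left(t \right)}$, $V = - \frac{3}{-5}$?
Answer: $- \frac{197319}{175} \approx -1127.5$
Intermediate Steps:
$V = \frac{3}{5}$ ($V = \left(-3\right) \left(- \frac{1}{5}\right) = \frac{3}{5} \approx 0.6$)
$B{\left(g \right)} = \frac{1089}{25}$ ($B{\left(g \right)} = \left(6 + \frac{3}{5}\right)^{2} = \left(\frac{33}{5}\right)^{2} = \frac{1089}{25}$)
$z{\left(t \right)} = \frac{1089}{25} + t^{2} + t \left(- \frac{38}{t} + \frac{t}{7}\right)$ ($z{\left(t \right)} = \left(t^{2} + \left(\frac{t}{7} - \frac{38}{t}\right) t\right) + \frac{1089}{25} = \left(t^{2} + \left(- \frac{38}{t} + \frac{t}{7}\right) t\right) + \frac{1089}{25} = \left(t^{2} + t \left(- \frac{38}{t} + \frac{t}{7}\right)\right) + \frac{1089}{25} = \frac{1089}{25} + t^{2} + t \left(- \frac{38}{t} + \frac{t}{7}\right)$)
$- 3 z{\left(-25 - -43 \right)} = - 3 \left(\frac{139}{25} + \frac{8 \left(-25 - -43\right)^{2}}{7}\right) = - 3 \left(\frac{139}{25} + \frac{8 \left(-25 + 43\right)^{2}}{7}\right) = - 3 \left(\frac{139}{25} + \frac{8 \cdot 18^{2}}{7}\right) = - 3 \left(\frac{139}{25} + \frac{8}{7} \cdot 324\right) = - 3 \left(\frac{139}{25} + \frac{2592}{7}\right) = \left(-3\right) \frac{65773}{175} = - \frac{197319}{175}$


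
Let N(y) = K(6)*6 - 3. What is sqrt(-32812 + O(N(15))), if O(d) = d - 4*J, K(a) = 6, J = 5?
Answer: 29*I*sqrt(39) ≈ 181.1*I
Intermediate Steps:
N(y) = 33 (N(y) = 6*6 - 3 = 36 - 3 = 33)
O(d) = -20 + d (O(d) = d - 4*5 = d - 20 = -20 + d)
sqrt(-32812 + O(N(15))) = sqrt(-32812 + (-20 + 33)) = sqrt(-32812 + 13) = sqrt(-32799) = 29*I*sqrt(39)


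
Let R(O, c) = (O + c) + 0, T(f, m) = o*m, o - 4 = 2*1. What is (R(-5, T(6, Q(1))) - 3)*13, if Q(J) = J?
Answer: -26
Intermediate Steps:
o = 6 (o = 4 + 2*1 = 4 + 2 = 6)
T(f, m) = 6*m
R(O, c) = O + c
(R(-5, T(6, Q(1))) - 3)*13 = ((-5 + 6*1) - 3)*13 = ((-5 + 6) - 3)*13 = (1 - 3)*13 = -2*13 = -26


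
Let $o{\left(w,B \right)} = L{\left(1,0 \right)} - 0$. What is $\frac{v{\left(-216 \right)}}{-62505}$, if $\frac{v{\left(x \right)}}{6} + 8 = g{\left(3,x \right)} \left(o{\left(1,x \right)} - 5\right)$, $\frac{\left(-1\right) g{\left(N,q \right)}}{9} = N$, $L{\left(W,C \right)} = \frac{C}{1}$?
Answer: $- \frac{254}{20835} \approx -0.012191$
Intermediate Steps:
$L{\left(W,C \right)} = C$ ($L{\left(W,C \right)} = C 1 = C$)
$g{\left(N,q \right)} = - 9 N$
$o{\left(w,B \right)} = 0$ ($o{\left(w,B \right)} = 0 - 0 = 0 + 0 = 0$)
$v{\left(x \right)} = 762$ ($v{\left(x \right)} = -48 + 6 \left(-9\right) 3 \left(0 - 5\right) = -48 + 6 \left(\left(-27\right) \left(-5\right)\right) = -48 + 6 \cdot 135 = -48 + 810 = 762$)
$\frac{v{\left(-216 \right)}}{-62505} = \frac{762}{-62505} = 762 \left(- \frac{1}{62505}\right) = - \frac{254}{20835}$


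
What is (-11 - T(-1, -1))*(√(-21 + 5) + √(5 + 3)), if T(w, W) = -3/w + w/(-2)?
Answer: -58*I - 29*√2 ≈ -41.012 - 58.0*I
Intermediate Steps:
T(w, W) = -3/w - w/2 (T(w, W) = -3/w + w*(-½) = -3/w - w/2)
(-11 - T(-1, -1))*(√(-21 + 5) + √(5 + 3)) = (-11 - (-3/(-1) - ½*(-1)))*(√(-21 + 5) + √(5 + 3)) = (-11 - (-3*(-1) + ½))*(√(-16) + √8) = (-11 - (3 + ½))*(4*I + 2*√2) = (-11 - 1*7/2)*(2*√2 + 4*I) = (-11 - 7/2)*(2*√2 + 4*I) = -29*(2*√2 + 4*I)/2 = -58*I - 29*√2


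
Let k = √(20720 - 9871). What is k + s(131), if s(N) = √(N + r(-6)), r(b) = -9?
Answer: √122 + √10849 ≈ 115.20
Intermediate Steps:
k = √10849 ≈ 104.16
s(N) = √(-9 + N) (s(N) = √(N - 9) = √(-9 + N))
k + s(131) = √10849 + √(-9 + 131) = √10849 + √122 = √122 + √10849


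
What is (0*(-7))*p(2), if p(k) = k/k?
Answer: 0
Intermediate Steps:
p(k) = 1
(0*(-7))*p(2) = (0*(-7))*1 = 0*1 = 0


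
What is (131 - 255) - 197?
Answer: -321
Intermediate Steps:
(131 - 255) - 197 = -124 - 197 = -321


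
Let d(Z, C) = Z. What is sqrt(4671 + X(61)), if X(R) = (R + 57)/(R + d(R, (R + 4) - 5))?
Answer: sqrt(17384390)/61 ≈ 68.352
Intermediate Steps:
X(R) = (57 + R)/(2*R) (X(R) = (R + 57)/(R + R) = (57 + R)/((2*R)) = (57 + R)*(1/(2*R)) = (57 + R)/(2*R))
sqrt(4671 + X(61)) = sqrt(4671 + (1/2)*(57 + 61)/61) = sqrt(4671 + (1/2)*(1/61)*118) = sqrt(4671 + 59/61) = sqrt(284990/61) = sqrt(17384390)/61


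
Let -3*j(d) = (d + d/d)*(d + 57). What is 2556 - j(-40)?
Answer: 2335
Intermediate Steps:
j(d) = -(1 + d)*(57 + d)/3 (j(d) = -(d + d/d)*(d + 57)/3 = -(d + 1)*(57 + d)/3 = -(1 + d)*(57 + d)/3)
2556 - j(-40) = 2556 - (-19 - 58/3*(-40) - ⅓*(-40)²) = 2556 - (-19 + 2320/3 - ⅓*1600) = 2556 - (-19 + 2320/3 - 1600/3) = 2556 - 1*221 = 2556 - 221 = 2335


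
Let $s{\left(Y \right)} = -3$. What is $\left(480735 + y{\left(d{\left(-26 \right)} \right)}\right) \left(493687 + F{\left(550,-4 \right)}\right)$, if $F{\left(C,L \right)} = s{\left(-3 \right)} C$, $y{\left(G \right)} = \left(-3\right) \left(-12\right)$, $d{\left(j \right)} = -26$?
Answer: $236557120527$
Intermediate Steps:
$y{\left(G \right)} = 36$
$F{\left(C,L \right)} = - 3 C$
$\left(480735 + y{\left(d{\left(-26 \right)} \right)}\right) \left(493687 + F{\left(550,-4 \right)}\right) = \left(480735 + 36\right) \left(493687 - 1650\right) = 480771 \left(493687 - 1650\right) = 480771 \cdot 492037 = 236557120527$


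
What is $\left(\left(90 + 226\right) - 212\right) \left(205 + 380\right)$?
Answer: $60840$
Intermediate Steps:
$\left(\left(90 + 226\right) - 212\right) \left(205 + 380\right) = \left(316 - 212\right) 585 = 104 \cdot 585 = 60840$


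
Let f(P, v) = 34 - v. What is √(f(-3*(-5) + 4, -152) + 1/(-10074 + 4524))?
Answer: √229170378/1110 ≈ 13.638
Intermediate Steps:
√(f(-3*(-5) + 4, -152) + 1/(-10074 + 4524)) = √((34 - 1*(-152)) + 1/(-10074 + 4524)) = √((34 + 152) + 1/(-5550)) = √(186 - 1/5550) = √(1032299/5550) = √229170378/1110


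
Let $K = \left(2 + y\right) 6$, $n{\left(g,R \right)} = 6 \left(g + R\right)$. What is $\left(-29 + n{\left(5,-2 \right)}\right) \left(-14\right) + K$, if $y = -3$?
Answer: $148$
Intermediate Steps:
$n{\left(g,R \right)} = 6 R + 6 g$ ($n{\left(g,R \right)} = 6 \left(R + g\right) = 6 R + 6 g$)
$K = -6$ ($K = \left(2 - 3\right) 6 = \left(-1\right) 6 = -6$)
$\left(-29 + n{\left(5,-2 \right)}\right) \left(-14\right) + K = \left(-29 + \left(6 \left(-2\right) + 6 \cdot 5\right)\right) \left(-14\right) - 6 = \left(-29 + \left(-12 + 30\right)\right) \left(-14\right) - 6 = \left(-29 + 18\right) \left(-14\right) - 6 = \left(-11\right) \left(-14\right) - 6 = 154 - 6 = 148$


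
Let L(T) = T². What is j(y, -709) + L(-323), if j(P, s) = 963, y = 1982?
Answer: 105292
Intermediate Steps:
j(y, -709) + L(-323) = 963 + (-323)² = 963 + 104329 = 105292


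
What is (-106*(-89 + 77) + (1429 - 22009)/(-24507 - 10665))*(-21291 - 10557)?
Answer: -39597117352/977 ≈ -4.0529e+7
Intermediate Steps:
(-106*(-89 + 77) + (1429 - 22009)/(-24507 - 10665))*(-21291 - 10557) = (-106*(-12) - 20580/(-35172))*(-31848) = (1272 - 20580*(-1/35172))*(-31848) = (1272 + 1715/2931)*(-31848) = (3729947/2931)*(-31848) = -39597117352/977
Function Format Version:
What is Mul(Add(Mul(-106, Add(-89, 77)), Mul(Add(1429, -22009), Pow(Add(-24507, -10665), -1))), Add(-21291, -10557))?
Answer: Rational(-39597117352, 977) ≈ -4.0529e+7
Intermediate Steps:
Mul(Add(Mul(-106, Add(-89, 77)), Mul(Add(1429, -22009), Pow(Add(-24507, -10665), -1))), Add(-21291, -10557)) = Mul(Add(Mul(-106, -12), Mul(-20580, Pow(-35172, -1))), -31848) = Mul(Add(1272, Mul(-20580, Rational(-1, 35172))), -31848) = Mul(Add(1272, Rational(1715, 2931)), -31848) = Mul(Rational(3729947, 2931), -31848) = Rational(-39597117352, 977)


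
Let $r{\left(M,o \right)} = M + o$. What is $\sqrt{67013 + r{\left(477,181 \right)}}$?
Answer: $3 \sqrt{7519} \approx 260.14$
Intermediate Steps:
$\sqrt{67013 + r{\left(477,181 \right)}} = \sqrt{67013 + \left(477 + 181\right)} = \sqrt{67013 + 658} = \sqrt{67671} = 3 \sqrt{7519}$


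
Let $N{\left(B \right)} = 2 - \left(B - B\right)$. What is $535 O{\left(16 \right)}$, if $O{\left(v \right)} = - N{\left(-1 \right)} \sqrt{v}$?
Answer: $-4280$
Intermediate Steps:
$N{\left(B \right)} = 2$ ($N{\left(B \right)} = 2 - 0 = 2 + 0 = 2$)
$O{\left(v \right)} = - 2 \sqrt{v}$
$535 O{\left(16 \right)} = 535 \left(- 2 \sqrt{16}\right) = 535 \left(\left(-2\right) 4\right) = 535 \left(-8\right) = -4280$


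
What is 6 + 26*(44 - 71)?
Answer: -696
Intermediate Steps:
6 + 26*(44 - 71) = 6 + 26*(-27) = 6 - 702 = -696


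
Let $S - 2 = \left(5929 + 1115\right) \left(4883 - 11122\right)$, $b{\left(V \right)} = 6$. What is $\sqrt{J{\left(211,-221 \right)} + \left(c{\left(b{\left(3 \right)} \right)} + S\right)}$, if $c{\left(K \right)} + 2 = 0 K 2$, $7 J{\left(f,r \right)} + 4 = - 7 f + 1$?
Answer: $\frac{38 i \sqrt{1491301}}{7} \approx 6629.3 i$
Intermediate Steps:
$J{\left(f,r \right)} = - \frac{3}{7} - f$ ($J{\left(f,r \right)} = - \frac{4}{7} + \frac{- 7 f + 1}{7} = - \frac{4}{7} + \frac{1 - 7 f}{7} = - \frac{4}{7} - \left(- \frac{1}{7} + f\right) = - \frac{3}{7} - f$)
$c{\left(K \right)} = -2$ ($c{\left(K \right)} = -2 + 0 K 2 = -2 + 0 \cdot 2 = -2 + 0 = -2$)
$S = -43947514$ ($S = 2 + \left(5929 + 1115\right) \left(4883 - 11122\right) = 2 + 7044 \left(-6239\right) = 2 - 43947516 = -43947514$)
$\sqrt{J{\left(211,-221 \right)} + \left(c{\left(b{\left(3 \right)} \right)} + S\right)} = \sqrt{\left(- \frac{3}{7} - 211\right) - 43947516} = \sqrt{- \frac{1480}{7} - 43947516} = \sqrt{- \frac{307634092}{7}} = \frac{38 i \sqrt{1491301}}{7}$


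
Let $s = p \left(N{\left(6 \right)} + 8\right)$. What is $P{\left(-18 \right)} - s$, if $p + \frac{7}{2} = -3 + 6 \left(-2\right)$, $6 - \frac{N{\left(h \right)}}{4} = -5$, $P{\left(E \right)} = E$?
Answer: $944$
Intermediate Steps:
$N{\left(h \right)} = 44$ ($N{\left(h \right)} = 24 - -20 = 24 + 20 = 44$)
$p = - \frac{37}{2}$ ($p = - \frac{7}{2} + \left(-3 + 6 \left(-2\right)\right) = - \frac{7}{2} - 15 = - \frac{37}{2} \approx -18.5$)
$s = -962$ ($s = - \frac{37 \left(44 + 8\right)}{2} = \left(- \frac{37}{2}\right) 52 = -962$)
$P{\left(-18 \right)} - s = -18 - -962 = -18 + 962 = 944$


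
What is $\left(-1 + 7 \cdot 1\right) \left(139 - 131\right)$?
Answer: $48$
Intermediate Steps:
$\left(-1 + 7 \cdot 1\right) \left(139 - 131\right) = \left(-1 + 7\right) 8 = 6 \cdot 8 = 48$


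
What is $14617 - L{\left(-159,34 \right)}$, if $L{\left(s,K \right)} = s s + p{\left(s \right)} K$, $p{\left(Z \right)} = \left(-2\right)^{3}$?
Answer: $-10392$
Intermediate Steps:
$p{\left(Z \right)} = -8$
$L{\left(s,K \right)} = s^{2} - 8 K$ ($L{\left(s,K \right)} = s s - 8 K = s^{2} - 8 K$)
$14617 - L{\left(-159,34 \right)} = 14617 - \left(\left(-159\right)^{2} - 272\right) = 14617 - \left(25281 - 272\right) = 14617 - 25009 = -10392$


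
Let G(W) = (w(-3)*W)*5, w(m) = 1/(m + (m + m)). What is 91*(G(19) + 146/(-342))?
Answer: -56966/57 ≈ -999.40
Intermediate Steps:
w(m) = 1/(3*m) (w(m) = 1/(m + 2*m) = 1/(3*m))
G(W) = -5*W/9 (G(W) = (((1/3)/(-3))*W)*5 = (((1/3)*(-1/3))*W)*5 = -W/9*5 = -5*W/9)
91*(G(19) + 146/(-342)) = 91*(-5/9*19 + 146/(-342)) = 91*(-95/9 + 146*(-1/342)) = 91*(-95/9 - 73/171) = 91*(-626/57) = -56966/57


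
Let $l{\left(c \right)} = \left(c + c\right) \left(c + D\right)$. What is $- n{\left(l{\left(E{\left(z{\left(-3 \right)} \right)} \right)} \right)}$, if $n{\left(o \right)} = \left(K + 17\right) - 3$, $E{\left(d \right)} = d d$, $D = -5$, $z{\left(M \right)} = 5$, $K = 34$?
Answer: $-48$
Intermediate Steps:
$E{\left(d \right)} = d^{2}$
$l{\left(c \right)} = 2 c \left(-5 + c\right)$ ($l{\left(c \right)} = \left(c + c\right) \left(c - 5\right) = 2 c \left(-5 + c\right)$)
$n{\left(o \right)} = 48$ ($n{\left(o \right)} = \left(34 + 17\right) - 3 = 51 - 3 = 48$)
$- n{\left(l{\left(E{\left(z{\left(-3 \right)} \right)} \right)} \right)} = \left(-1\right) 48 = -48$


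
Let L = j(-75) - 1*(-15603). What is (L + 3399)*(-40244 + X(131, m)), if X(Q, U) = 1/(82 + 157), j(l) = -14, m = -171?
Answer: -182632565220/239 ≈ -7.6415e+8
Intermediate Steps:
L = 15589 (L = -14 - 1*(-15603) = -14 + 15603 = 15589)
X(Q, U) = 1/239
(L + 3399)*(-40244 + X(131, m)) = (15589 + 3399)*(-40244 + 1/239) = 18988*(-9618315/239) = -182632565220/239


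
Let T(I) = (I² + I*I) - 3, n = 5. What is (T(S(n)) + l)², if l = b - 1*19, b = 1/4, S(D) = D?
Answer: 12769/16 ≈ 798.06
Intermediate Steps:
T(I) = -3 + 2*I² (T(I) = (I² + I²) - 3 = 2*I² - 3 = -3 + 2*I²)
b = ¼ ≈ 0.25000
l = -75/4 (l = ¼ - 1*19 = ¼ - 19 = -75/4 ≈ -18.750)
(T(S(n)) + l)² = ((-3 + 2*5²) - 75/4)² = ((-3 + 2*25) - 75/4)² = ((-3 + 50) - 75/4)² = (47 - 75/4)² = (113/4)² = 12769/16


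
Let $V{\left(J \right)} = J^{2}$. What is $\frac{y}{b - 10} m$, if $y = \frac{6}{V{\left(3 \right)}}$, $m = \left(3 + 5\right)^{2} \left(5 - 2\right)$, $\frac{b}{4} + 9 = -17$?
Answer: $- \frac{64}{57} \approx -1.1228$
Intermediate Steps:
$b = -104$ ($b = -36 + 4 \left(-17\right) = -36 - 68 = -104$)
$m = 192$ ($m = 8^{2} \cdot 3 = 64 \cdot 3 = 192$)
$y = \frac{2}{3}$ ($y = \frac{6}{3^{2}} = \frac{6}{9} = 6 \cdot \frac{1}{9} = \frac{2}{3} \approx 0.66667$)
$\frac{y}{b - 10} m = \frac{2}{3 \left(-104 - 10\right)} 192 = \frac{2}{3 \left(-114\right)} 192 = \frac{2}{3} \left(- \frac{1}{114}\right) 192 = \left(- \frac{1}{171}\right) 192 = - \frac{64}{57}$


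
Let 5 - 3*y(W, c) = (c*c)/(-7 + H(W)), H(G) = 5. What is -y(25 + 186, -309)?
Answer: -95491/6 ≈ -15915.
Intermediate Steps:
y(W, c) = 5/3 + c²/6 (y(W, c) = 5/3 - c*c/(3*(-7 + 5)) = 5/3 - c²/(3*(-2)) = 5/3 - c²*(-1)/(3*2) = 5/3 - (-1)*c²/6 = 5/3 + c²/6)
-y(25 + 186, -309) = -(5/3 + (⅙)*(-309)²) = -(5/3 + (⅙)*95481) = -(5/3 + 31827/2) = -1*95491/6 = -95491/6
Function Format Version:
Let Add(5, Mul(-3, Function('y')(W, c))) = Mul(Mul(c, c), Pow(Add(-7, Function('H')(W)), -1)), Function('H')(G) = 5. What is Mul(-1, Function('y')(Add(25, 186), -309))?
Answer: Rational(-95491, 6) ≈ -15915.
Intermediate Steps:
Function('y')(W, c) = Add(Rational(5, 3), Mul(Rational(1, 6), Pow(c, 2))) (Function('y')(W, c) = Add(Rational(5, 3), Mul(Rational(-1, 3), Mul(Mul(c, c), Pow(Add(-7, 5), -1)))) = Add(Rational(5, 3), Mul(Rational(-1, 3), Mul(Pow(c, 2), Pow(-2, -1)))) = Add(Rational(5, 3), Mul(Rational(-1, 3), Mul(Pow(c, 2), Rational(-1, 2)))) = Add(Rational(5, 3), Mul(Rational(-1, 3), Mul(Rational(-1, 2), Pow(c, 2)))) = Add(Rational(5, 3), Mul(Rational(1, 6), Pow(c, 2))))
Mul(-1, Function('y')(Add(25, 186), -309)) = Mul(-1, Add(Rational(5, 3), Mul(Rational(1, 6), Pow(-309, 2)))) = Mul(-1, Add(Rational(5, 3), Mul(Rational(1, 6), 95481))) = Mul(-1, Add(Rational(5, 3), Rational(31827, 2))) = Mul(-1, Rational(95491, 6)) = Rational(-95491, 6)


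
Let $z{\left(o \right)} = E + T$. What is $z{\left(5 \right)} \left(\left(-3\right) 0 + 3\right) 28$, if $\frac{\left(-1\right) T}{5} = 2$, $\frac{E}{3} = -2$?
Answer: $-1344$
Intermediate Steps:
$E = -6$ ($E = 3 \left(-2\right) = -6$)
$T = -10$ ($T = \left(-5\right) 2 = -10$)
$z{\left(o \right)} = -16$ ($z{\left(o \right)} = -6 - 10 = -16$)
$z{\left(5 \right)} \left(\left(-3\right) 0 + 3\right) 28 = - 16 \left(\left(-3\right) 0 + 3\right) 28 = - 16 \left(0 + 3\right) 28 = \left(-16\right) 3 \cdot 28 = \left(-48\right) 28 = -1344$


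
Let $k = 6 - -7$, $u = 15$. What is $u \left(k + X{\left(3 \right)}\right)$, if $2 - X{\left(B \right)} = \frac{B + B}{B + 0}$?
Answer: $195$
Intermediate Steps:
$X{\left(B \right)} = 0$ ($X{\left(B \right)} = 2 - \frac{B + B}{B + 0} = 2 - \frac{2 B}{B} = 2 - 2 = 0$)
$k = 13$ ($k = 6 + 7 = 13$)
$u \left(k + X{\left(3 \right)}\right) = 15 \left(13 + 0\right) = 15 \cdot 13 = 195$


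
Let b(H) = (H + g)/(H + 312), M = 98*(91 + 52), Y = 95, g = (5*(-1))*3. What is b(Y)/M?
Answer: 40/2851849 ≈ 1.4026e-5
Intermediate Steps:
g = -15 (g = -5*3 = -15)
M = 14014 (M = 98*143 = 14014)
b(H) = (-15 + H)/(312 + H) (b(H) = (H - 15)/(H + 312) = (-15 + H)/(312 + H))
b(Y)/M = ((-15 + 95)/(312 + 95))/14014 = (80/407)*(1/14014) = 40/2851849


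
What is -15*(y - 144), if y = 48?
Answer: 1440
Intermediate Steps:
-15*(y - 144) = -15*(48 - 144) = -15*(-96) = 1440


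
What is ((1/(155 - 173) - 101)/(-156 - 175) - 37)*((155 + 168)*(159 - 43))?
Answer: -4095758218/2979 ≈ -1.3749e+6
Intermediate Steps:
((1/(155 - 173) - 101)/(-156 - 175) - 37)*((155 + 168)*(159 - 43)) = ((1/(-18) - 101)/(-331) - 37)*(323*116) = ((-1/18 - 101)*(-1/331) - 37)*37468 = (-1819/18*(-1/331) - 37)*37468 = (1819/5958 - 37)*37468 = -218627/5958*37468 = -4095758218/2979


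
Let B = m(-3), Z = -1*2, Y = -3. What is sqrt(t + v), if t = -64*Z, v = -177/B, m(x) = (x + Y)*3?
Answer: sqrt(4962)/6 ≈ 11.740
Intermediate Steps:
Z = -2
m(x) = -9 + 3*x (m(x) = (x - 3)*3 = (-3 + x)*3 = -9 + 3*x)
B = -18 (B = -9 + 3*(-3) = -9 - 9 = -18)
v = 59/6 (v = -177/(-18) = -177*(-1/18) = 59/6 ≈ 9.8333)
t = 128 (t = -64*(-2) = 128)
sqrt(t + v) = sqrt(128 + 59/6) = sqrt(827/6) = sqrt(4962)/6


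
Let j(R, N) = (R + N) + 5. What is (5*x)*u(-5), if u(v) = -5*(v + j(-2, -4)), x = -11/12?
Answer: -275/2 ≈ -137.50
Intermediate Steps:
x = -11/12 (x = -11*1/12 = -11/12 ≈ -0.91667)
j(R, N) = 5 + N + R (j(R, N) = (N + R) + 5 = 5 + N + R)
u(v) = 5 - 5*v (u(v) = -5*(v + (5 - 4 - 2)) = -5*(v - 1) = -5*(-1 + v) = 5 - 5*v)
(5*x)*u(-5) = (5*(-11/12))*(5 - 5*(-5)) = -55*(5 + 25)/12 = -55/12*30 = -275/2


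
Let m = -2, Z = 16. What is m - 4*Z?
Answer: -66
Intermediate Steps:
m - 4*Z = -2 - 4*16 = -2 - 64 = -66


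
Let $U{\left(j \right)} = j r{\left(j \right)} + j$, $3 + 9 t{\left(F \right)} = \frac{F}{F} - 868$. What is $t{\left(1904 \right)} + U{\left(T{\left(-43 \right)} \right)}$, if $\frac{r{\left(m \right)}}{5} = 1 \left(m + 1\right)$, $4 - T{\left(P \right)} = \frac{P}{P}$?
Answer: $- \frac{101}{3} \approx -33.667$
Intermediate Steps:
$T{\left(P \right)} = 3$ ($T{\left(P \right)} = 4 - \frac{P}{P} = 4 - 1 = 3$)
$r{\left(m \right)} = 5 + 5 m$ ($r{\left(m \right)} = 5 \cdot 1 \left(m + 1\right) = 5 \cdot 1 \left(1 + m\right) = 5 \left(1 + m\right) = 5 + 5 m$)
$t{\left(F \right)} = - \frac{290}{3}$ ($t{\left(F \right)} = - \frac{1}{3} + \frac{\frac{F}{F} - 868}{9} = - \frac{1}{3} + \frac{1 - 868}{9} = - \frac{1}{3} + \frac{1}{9} \left(-867\right) = - \frac{1}{3} - \frac{289}{3} = - \frac{290}{3}$)
$U{\left(j \right)} = j + j \left(5 + 5 j\right)$ ($U{\left(j \right)} = j \left(5 + 5 j\right) + j = j + j \left(5 + 5 j\right)$)
$t{\left(1904 \right)} + U{\left(T{\left(-43 \right)} \right)} = - \frac{290}{3} + 3 \left(6 + 5 \cdot 3\right) = - \frac{290}{3} + 3 \left(6 + 15\right) = - \frac{290}{3} + 3 \cdot 21 = - \frac{290}{3} + 63 = - \frac{101}{3}$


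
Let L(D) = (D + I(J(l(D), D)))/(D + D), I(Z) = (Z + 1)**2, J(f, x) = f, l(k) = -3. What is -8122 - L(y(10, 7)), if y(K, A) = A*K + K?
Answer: -324901/40 ≈ -8122.5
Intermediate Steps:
y(K, A) = K + A*K
I(Z) = (1 + Z)**2
L(D) = (4 + D)/(2*D) (L(D) = (D + (1 - 3)**2)/(D + D) = (D + (-2)**2)/((2*D)) = (D + 4)*(1/(2*D)) = (4 + D)*(1/(2*D)) = (4 + D)/(2*D))
-8122 - L(y(10, 7)) = -8122 - (4 + 10*(1 + 7))/(2*(10*(1 + 7))) = -8122 - (4 + 10*8)/(2*(10*8)) = -8122 - (4 + 80)/(2*80) = -8122 - 84/(2*80) = -8122 - 1*21/40 = -8122 - 21/40 = -324901/40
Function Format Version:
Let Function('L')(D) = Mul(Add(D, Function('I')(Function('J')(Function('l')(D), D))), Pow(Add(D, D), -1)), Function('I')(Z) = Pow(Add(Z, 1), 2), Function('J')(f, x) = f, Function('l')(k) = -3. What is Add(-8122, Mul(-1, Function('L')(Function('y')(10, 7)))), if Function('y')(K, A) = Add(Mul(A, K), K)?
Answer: Rational(-324901, 40) ≈ -8122.5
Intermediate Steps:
Function('y')(K, A) = Add(K, Mul(A, K))
Function('I')(Z) = Pow(Add(1, Z), 2)
Function('L')(D) = Mul(Rational(1, 2), Pow(D, -1), Add(4, D)) (Function('L')(D) = Mul(Add(D, Pow(Add(1, -3), 2)), Pow(Add(D, D), -1)) = Mul(Add(D, Pow(-2, 2)), Pow(Mul(2, D), -1)) = Mul(Add(D, 4), Mul(Rational(1, 2), Pow(D, -1))) = Mul(Add(4, D), Mul(Rational(1, 2), Pow(D, -1))) = Mul(Rational(1, 2), Pow(D, -1), Add(4, D)))
Add(-8122, Mul(-1, Function('L')(Function('y')(10, 7)))) = Add(-8122, Mul(-1, Mul(Rational(1, 2), Pow(Mul(10, Add(1, 7)), -1), Add(4, Mul(10, Add(1, 7)))))) = Add(-8122, Mul(-1, Mul(Rational(1, 2), Pow(Mul(10, 8), -1), Add(4, Mul(10, 8))))) = Add(-8122, Mul(-1, Mul(Rational(1, 2), Pow(80, -1), Add(4, 80)))) = Add(-8122, Mul(-1, Mul(Rational(1, 2), Rational(1, 80), 84))) = Add(-8122, Mul(-1, Rational(21, 40))) = Add(-8122, Rational(-21, 40)) = Rational(-324901, 40)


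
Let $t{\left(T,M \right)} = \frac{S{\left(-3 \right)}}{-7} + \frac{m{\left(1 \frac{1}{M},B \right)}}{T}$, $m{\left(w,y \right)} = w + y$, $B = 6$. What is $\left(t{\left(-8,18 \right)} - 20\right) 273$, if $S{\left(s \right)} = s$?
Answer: $- \frac{266383}{48} \approx -5549.6$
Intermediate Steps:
$t{\left(T,M \right)} = \frac{3}{7} + \frac{6 + \frac{1}{M}}{T}$ ($t{\left(T,M \right)} = - \frac{3}{-7} + \frac{1 \frac{1}{M} + 6}{T} = \left(-3\right) \left(- \frac{1}{7}\right) + \frac{\frac{1}{M} + 6}{T} = \frac{3}{7} + \frac{6 + \frac{1}{M}}{T}$)
$\left(t{\left(-8,18 \right)} - 20\right) 273 = \left(\left(\frac{3}{7} + \frac{6}{-8} + \frac{1}{18 \left(-8\right)}\right) - 20\right) 273 = \left(\left(\frac{3}{7} + 6 \left(- \frac{1}{8}\right) + \frac{1}{18} \left(- \frac{1}{8}\right)\right) - 20\right) 273 = \left(\left(\frac{3}{7} - \frac{3}{4} - \frac{1}{144}\right) - 20\right) 273 = \left(- \frac{331}{1008} - 20\right) 273 = \left(- \frac{20491}{1008}\right) 273 = - \frac{266383}{48}$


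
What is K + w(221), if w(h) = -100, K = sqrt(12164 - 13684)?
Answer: -100 + 4*I*sqrt(95) ≈ -100.0 + 38.987*I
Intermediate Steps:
K = 4*I*sqrt(95) (K = sqrt(-1520) = 4*I*sqrt(95) ≈ 38.987*I)
K + w(221) = 4*I*sqrt(95) - 100 = -100 + 4*I*sqrt(95)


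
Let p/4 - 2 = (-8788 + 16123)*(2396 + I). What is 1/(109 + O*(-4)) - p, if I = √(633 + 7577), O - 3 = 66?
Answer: -11739874217/167 - 29340*√8210 ≈ -7.2957e+7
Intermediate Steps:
O = 69 (O = 3 + 66 = 69)
I = √8210 ≈ 90.609
p = 70298648 + 29340*√8210 (p = 8 + 4*((-8788 + 16123)*(2396 + √8210)) = 8 + 4*(7335*(2396 + √8210)) = 8 + 4*(17574660 + 7335*√8210) = 8 + (70298640 + 29340*√8210) = 70298648 + 29340*√8210 ≈ 7.2957e+7)
1/(109 + O*(-4)) - p = 1/(109 + 69*(-4)) - (70298648 + 29340*√8210) = 1/(109 - 276) + (-70298648 - 29340*√8210) = 1/(-167) + (-70298648 - 29340*√8210) = -1/167 + (-70298648 - 29340*√8210) = -11739874217/167 - 29340*√8210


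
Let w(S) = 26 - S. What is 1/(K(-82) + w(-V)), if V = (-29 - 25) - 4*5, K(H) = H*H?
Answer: 1/6676 ≈ 0.00014979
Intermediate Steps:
K(H) = H**2
V = -74 (V = -54 - 20 = -74)
1/(K(-82) + w(-V)) = 1/((-82)**2 + (26 - (-1)*(-74))) = 1/(6724 + (26 - 1*74)) = 1/(6724 + (26 - 74)) = 1/(6724 - 48) = 1/6676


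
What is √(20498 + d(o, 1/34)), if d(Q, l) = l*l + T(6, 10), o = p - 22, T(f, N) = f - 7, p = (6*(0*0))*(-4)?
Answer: √23694533/34 ≈ 143.17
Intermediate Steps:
p = 0 (p = (6*0)*(-4) = 0*(-4) = 0)
T(f, N) = -7 + f
o = -22 (o = 0 - 22 = -22)
d(Q, l) = -1 + l² (d(Q, l) = l*l + (-7 + 6) = l² - 1 = -1 + l²)
√(20498 + d(o, 1/34)) = √(20498 + (-1 + (1/34)²)) = √(20498 + (-1 + 1/1156)) = √(20498 - 1155/1156) = √(23694533/1156) = √23694533/34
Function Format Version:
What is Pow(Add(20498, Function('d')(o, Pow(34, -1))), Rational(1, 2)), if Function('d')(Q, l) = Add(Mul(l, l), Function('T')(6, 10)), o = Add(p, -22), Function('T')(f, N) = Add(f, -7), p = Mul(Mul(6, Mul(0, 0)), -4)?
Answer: Mul(Rational(1, 34), Pow(23694533, Rational(1, 2))) ≈ 143.17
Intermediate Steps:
p = 0 (p = Mul(Mul(6, 0), -4) = Mul(0, -4) = 0)
Function('T')(f, N) = Add(-7, f)
o = -22 (o = Add(0, -22) = -22)
Function('d')(Q, l) = Add(-1, Pow(l, 2)) (Function('d')(Q, l) = Add(Mul(l, l), Add(-7, 6)) = Add(Pow(l, 2), -1) = Add(-1, Pow(l, 2)))
Pow(Add(20498, Function('d')(o, Pow(34, -1))), Rational(1, 2)) = Pow(Add(20498, Add(-1, Pow(Pow(34, -1), 2))), Rational(1, 2)) = Pow(Add(20498, Add(-1, Pow(Rational(1, 34), 2))), Rational(1, 2)) = Pow(Add(20498, Add(-1, Rational(1, 1156))), Rational(1, 2)) = Pow(Add(20498, Rational(-1155, 1156)), Rational(1, 2)) = Pow(Rational(23694533, 1156), Rational(1, 2)) = Mul(Rational(1, 34), Pow(23694533, Rational(1, 2)))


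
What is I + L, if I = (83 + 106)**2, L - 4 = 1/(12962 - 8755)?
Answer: 150295076/4207 ≈ 35725.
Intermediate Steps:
L = 16829/4207 (L = 4 + 1/(12962 - 8755) = 4 + 1/4207 = 16829/4207 ≈ 4.0002)
I = 35721 (I = 189**2 = 35721)
I + L = 35721 + 16829/4207 = 150295076/4207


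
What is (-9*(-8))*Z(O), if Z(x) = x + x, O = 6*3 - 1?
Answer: 2448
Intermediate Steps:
O = 17 (O = 18 - 1 = 17)
Z(x) = 2*x
(-9*(-8))*Z(O) = (-9*(-8))*(2*17) = 72*34 = 2448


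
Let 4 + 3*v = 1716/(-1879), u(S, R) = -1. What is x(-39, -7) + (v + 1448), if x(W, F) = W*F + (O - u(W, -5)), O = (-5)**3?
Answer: 8993057/5637 ≈ 1595.4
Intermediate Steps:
O = -125
v = -9232/5637 (v = -4/3 + (1716/(-1879))/3 = -4/3 + (1716*(-1/1879))/3 = -4/3 + (1/3)*(-1716/1879) = -4/3 - 572/1879 = -9232/5637 ≈ -1.6378)
x(W, F) = -124 + F*W (x(W, F) = W*F + (-125 - 1*(-1)) = F*W + (-125 + 1) = F*W - 124 = -124 + F*W)
x(-39, -7) + (v + 1448) = (-124 - 7*(-39)) + (-9232/5637 + 1448) = (-124 + 273) + 8153144/5637 = 149 + 8153144/5637 = 8993057/5637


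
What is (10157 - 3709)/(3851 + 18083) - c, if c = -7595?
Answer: 83297589/10967 ≈ 7595.3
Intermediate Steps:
(10157 - 3709)/(3851 + 18083) - c = (10157 - 3709)/(3851 + 18083) - 1*(-7595) = 6448/21934 + 7595 = 6448*(1/21934) + 7595 = 3224/10967 + 7595 = 83297589/10967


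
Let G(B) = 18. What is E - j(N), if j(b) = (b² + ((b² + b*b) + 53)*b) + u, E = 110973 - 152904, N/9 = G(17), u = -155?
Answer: -8579662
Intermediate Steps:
N = 162 (N = 9*18 = 162)
E = -41931
j(b) = -155 + b² + b*(53 + 2*b²) (j(b) = (b² + ((b² + b*b) + 53)*b) - 155 = (b² + ((b² + b²) + 53)*b) - 155 = (b² + (2*b² + 53)*b) - 155 = (b² + (53 + 2*b²)*b) - 155 = (b² + b*(53 + 2*b²)) - 155 = -155 + b² + b*(53 + 2*b²))
E - j(N) = -41931 - (-155 + 162² + 2*162³ + 53*162) = -41931 - (-155 + 26244 + 2*4251528 + 8586) = -41931 - (-155 + 26244 + 8503056 + 8586) = -41931 - 1*8537731 = -41931 - 8537731 = -8579662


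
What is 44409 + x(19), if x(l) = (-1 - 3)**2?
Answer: 44425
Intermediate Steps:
x(l) = 16 (x(l) = (-4)**2 = 16)
44409 + x(19) = 44409 + 16 = 44425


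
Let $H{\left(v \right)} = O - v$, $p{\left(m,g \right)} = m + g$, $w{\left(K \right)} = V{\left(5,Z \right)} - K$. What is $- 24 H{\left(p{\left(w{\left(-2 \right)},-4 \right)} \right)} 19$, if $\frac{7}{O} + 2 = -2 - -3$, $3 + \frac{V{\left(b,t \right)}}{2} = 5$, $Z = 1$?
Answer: $4104$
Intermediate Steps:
$V{\left(b,t \right)} = 4$ ($V{\left(b,t \right)} = -6 + 2 \cdot 5 = -6 + 10 = 4$)
$O = -7$ ($O = \frac{7}{-2 - -1} = \frac{7}{-2 + \left(-2 + 3\right)} = \frac{7}{-2 + 1} = \frac{7}{-1} = 7 \left(-1\right) = -7$)
$w{\left(K \right)} = 4 - K$
$p{\left(m,g \right)} = g + m$
$H{\left(v \right)} = -7 - v$
$- 24 H{\left(p{\left(w{\left(-2 \right)},-4 \right)} \right)} 19 = - 24 \left(-7 - \left(-4 + \left(4 - -2\right)\right)\right) 19 = - 24 \left(-7 - \left(-4 + \left(4 + 2\right)\right)\right) 19 = - 24 \left(-7 - \left(-4 + 6\right)\right) 19 = - 24 \left(-7 - 2\right) 19 = \left(-24\right) \left(-9\right) 19 = 216 \cdot 19 = 4104$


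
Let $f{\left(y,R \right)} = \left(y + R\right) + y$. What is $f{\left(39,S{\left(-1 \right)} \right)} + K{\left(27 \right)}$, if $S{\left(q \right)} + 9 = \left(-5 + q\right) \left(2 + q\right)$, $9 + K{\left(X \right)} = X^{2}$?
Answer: $783$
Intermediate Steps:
$K{\left(X \right)} = -9 + X^{2}$
$S{\left(q \right)} = -9 + \left(-5 + q\right) \left(2 + q\right)$
$f{\left(y,R \right)} = R + 2 y$ ($f{\left(y,R \right)} = \left(R + y\right) + y = R + 2 y$)
$f{\left(39,S{\left(-1 \right)} \right)} + K{\left(27 \right)} = \left(\left(-19 + \left(-1\right)^{2} - -3\right) + 2 \cdot 39\right) - \left(9 - 27^{2}\right) = \left(\left(-19 + 1 + 3\right) + 78\right) + \left(-9 + 729\right) = \left(-15 + 78\right) + 720 = 63 + 720 = 783$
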